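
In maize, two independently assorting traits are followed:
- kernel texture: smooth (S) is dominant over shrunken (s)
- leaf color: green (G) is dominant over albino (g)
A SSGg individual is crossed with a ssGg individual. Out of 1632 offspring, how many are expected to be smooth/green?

Dihybrid cross SSGg × ssGg — consider each gene separately:
kernel texture: SS × ss → 4 Ss → 4 S_ (out of 4)
leaf color: Gg × Gg → 1 GG, 2 Gg, 1 gg → 3 G_ : 1 gg (out of 4)
Combine (counts out of 4 × 4 = 16): smooth/green (S_G_) = 4×3 = 12; smooth/albino (S_gg) = 4×1 = 4
Phenotype counts (out of 16): 12 smooth/green, 4 smooth/albino
smooth/green: 12 out of 16 → fraction 3/4
Expected count = 3/4 × 1632 = 1224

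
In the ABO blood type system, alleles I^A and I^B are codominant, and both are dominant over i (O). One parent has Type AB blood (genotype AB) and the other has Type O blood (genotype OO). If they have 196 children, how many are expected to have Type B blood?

Cross: AB × OO
Possible offspring genotypes: 2 AO, 2 BO
Blood type counts: 2 Type A, 2 Type B
Probability of Type B: 2/4 = 1/2
Expected count = 1/2 × 196 = 98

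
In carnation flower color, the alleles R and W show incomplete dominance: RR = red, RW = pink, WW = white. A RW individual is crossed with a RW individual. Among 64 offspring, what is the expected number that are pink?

Punnett square for RW × RW:
Offspring genotypes: 1 RR, 2 RW, 1 WW
Phenotype counts: 1 red, 2 pink, 1 white
pink: 2 out of 4 → fraction 1/2
Expected count = 1/2 × 64 = 32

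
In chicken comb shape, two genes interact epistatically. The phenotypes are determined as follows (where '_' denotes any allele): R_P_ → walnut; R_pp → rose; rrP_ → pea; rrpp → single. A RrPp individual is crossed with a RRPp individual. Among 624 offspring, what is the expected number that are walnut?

Cross: RrPp × RRPp — consider each gene separately:
R gene: Rr × RR → 2 RR, 2 Rr → 4 R_ (out of 4)
P gene: Pp × Pp → 1 PP, 2 Pp, 1 pp → 3 P_ : 1 pp (out of 4)
Genotype classes (out of 4 × 4 = 16): R_P_ = 4×3 = 12; R_pp = 4×1 = 4
Apply the phenotype rules: R_P_ (12) → walnut; R_pp (4) → rose
Phenotype counts (out of 16): 12 walnut, 4 rose
walnut: 12 out of 16 → fraction 3/4
Expected count = 3/4 × 624 = 468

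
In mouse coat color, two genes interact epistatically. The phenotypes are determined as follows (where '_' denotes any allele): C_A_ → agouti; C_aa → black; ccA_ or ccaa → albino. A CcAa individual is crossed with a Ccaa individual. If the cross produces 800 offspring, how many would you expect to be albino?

Cross: CcAa × Ccaa — consider each gene separately:
C gene: Cc × Cc → 1 CC, 2 Cc, 1 cc → 3 C_ : 1 cc (out of 4)
A gene: Aa × aa → 2 Aa, 2 aa → 2 A_ : 2 aa (out of 4)
Genotype classes (out of 4 × 4 = 16): C_A_ = 3×2 = 6; C_aa = 3×2 = 6; ccA_ = 1×2 = 2; ccaa = 1×2 = 2
Apply the phenotype rules: C_A_ (6) → agouti; C_aa (6) → black; ccA_ (2) + ccaa (2) → albino
Phenotype counts (out of 16): 6 agouti, 6 black, 4 albino
albino: 4 out of 16 → fraction 1/4
Expected count = 1/4 × 800 = 200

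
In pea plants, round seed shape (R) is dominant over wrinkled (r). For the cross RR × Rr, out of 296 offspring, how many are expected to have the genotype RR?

Punnett square for RR × Rr:
Offspring genotypes: 2 RR, 2 Rr
Total offspring: 4
Count with target: 2
Probability: 2/4 = 1/2
Expected count = 1/2 × 296 = 148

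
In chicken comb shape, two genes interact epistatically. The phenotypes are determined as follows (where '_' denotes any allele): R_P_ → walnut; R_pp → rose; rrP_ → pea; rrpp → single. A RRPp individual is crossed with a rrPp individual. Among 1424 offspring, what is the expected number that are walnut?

Cross: RRPp × rrPp — consider each gene separately:
R gene: RR × rr → 4 Rr → 4 R_ (out of 4)
P gene: Pp × Pp → 1 PP, 2 Pp, 1 pp → 3 P_ : 1 pp (out of 4)
Genotype classes (out of 4 × 4 = 16): R_P_ = 4×3 = 12; R_pp = 4×1 = 4
Apply the phenotype rules: R_P_ (12) → walnut; R_pp (4) → rose
Phenotype counts (out of 16): 12 walnut, 4 rose
walnut: 12 out of 16 → fraction 3/4
Expected count = 3/4 × 1424 = 1068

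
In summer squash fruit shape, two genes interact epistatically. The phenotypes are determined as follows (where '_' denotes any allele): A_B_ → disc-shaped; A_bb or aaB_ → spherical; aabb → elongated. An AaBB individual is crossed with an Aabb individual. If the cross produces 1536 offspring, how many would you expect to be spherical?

Cross: AaBB × Aabb — consider each gene separately:
A gene: Aa × Aa → 1 AA, 2 Aa, 1 aa → 3 A_ : 1 aa (out of 4)
B gene: BB × bb → 4 Bb → 4 B_ (out of 4)
Genotype classes (out of 4 × 4 = 16): A_B_ = 3×4 = 12; aaB_ = 1×4 = 4
Apply the phenotype rules: A_B_ (12) → disc-shaped; aaB_ (4) → spherical
Phenotype counts (out of 16): 12 disc-shaped, 4 spherical
spherical: 4 out of 16 → fraction 1/4
Expected count = 1/4 × 1536 = 384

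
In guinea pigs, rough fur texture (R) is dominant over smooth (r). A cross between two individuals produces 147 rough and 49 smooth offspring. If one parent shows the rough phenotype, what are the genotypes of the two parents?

Observed offspring: 147 rough, 49 smooth
The observed ratio simplifies to 3:1. Smooth (rr) offspring appear, so each parent must contribute one r allele. The parent stated to show rough carries R, so it is Rr. The other parent is then either Rr or rr: Rr × rr would give a 1:1 split, whereas Rr × Rr gives 3:1 — matching the data. So both parents are heterozygous (Rr × Rr).
Parent genotypes: Rr × Rr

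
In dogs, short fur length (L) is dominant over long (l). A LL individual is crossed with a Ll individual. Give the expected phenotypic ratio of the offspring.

Punnett square for LL × Ll:
Offspring genotypes: 2 LL, 2 Ll
short: 4, long: 0
Ratio: all short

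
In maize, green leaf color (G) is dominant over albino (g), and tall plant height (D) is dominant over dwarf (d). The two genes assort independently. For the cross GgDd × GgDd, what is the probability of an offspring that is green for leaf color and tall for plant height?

Dihybrid cross GgDd × GgDd — consider each gene separately:
leaf color: Gg × Gg → 1 GG, 2 Gg, 1 gg → 3 G_ : 1 gg (out of 4)
plant height: Dd × Dd → 1 DD, 2 Dd, 1 dd → 3 D_ : 1 dd (out of 4)
Looking for: green (G_) and tall (D_)
P(green) = 3/4, P(tall) = 3/4
P(both) = 3/4 × 3/4 = 9/16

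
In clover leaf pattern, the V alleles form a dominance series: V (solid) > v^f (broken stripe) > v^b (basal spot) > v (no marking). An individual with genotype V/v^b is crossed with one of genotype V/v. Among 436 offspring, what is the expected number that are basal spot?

Cross: V/v^b × V/v
Allele dominance: V > v^f > v^b > v
Offspring genotypes: 1 V/V, 1 V/v, 1 V/v^b, 1 v^b/v
Phenotype counts: 3 solid, 1 basal spot
basal spot: 1 out of 4 → fraction 1/4
Expected count = 1/4 × 436 = 109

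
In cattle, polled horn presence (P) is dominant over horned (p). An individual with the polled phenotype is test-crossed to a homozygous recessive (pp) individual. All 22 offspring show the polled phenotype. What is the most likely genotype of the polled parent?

Test cross: ? × pp
All offspring are polled.
If the unknown parent were heterozygous (Pp), about half of 22 offspring would be horned; none are. The unknown parent is most likely homozygous dominant (PP).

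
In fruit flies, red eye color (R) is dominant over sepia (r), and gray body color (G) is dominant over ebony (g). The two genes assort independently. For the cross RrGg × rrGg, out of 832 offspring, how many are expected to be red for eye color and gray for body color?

Dihybrid cross RrGg × rrGg — consider each gene separately:
eye color: Rr × rr → 2 Rr, 2 rr → 2 R_ : 2 rr (out of 4)
body color: Gg × Gg → 1 GG, 2 Gg, 1 gg → 3 G_ : 1 gg (out of 4)
Looking for: red (R_) and gray (G_)
P(red) = 2/4, P(gray) = 3/4
P(both) = 2/4 × 3/4 = 6/16 = 3/8
Expected count = 3/8 × 832 = 312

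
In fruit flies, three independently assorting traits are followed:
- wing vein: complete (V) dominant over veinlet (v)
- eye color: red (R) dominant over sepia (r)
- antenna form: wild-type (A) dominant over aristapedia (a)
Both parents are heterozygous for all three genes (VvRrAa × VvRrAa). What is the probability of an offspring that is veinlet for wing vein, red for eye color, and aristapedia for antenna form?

Trihybrid cross: VvRrAa × VvRrAa
Each trait segregates independently with a 3:1 phenotypic ratio, so each gene contributes 3/4 (dominant) or 1/4 (recessive).
Target: veinlet (wing vein), red (eye color), aristapedia (antenna form)
Probability = product of independent per-trait probabilities
= 1/4 × 3/4 × 1/4 = 3/64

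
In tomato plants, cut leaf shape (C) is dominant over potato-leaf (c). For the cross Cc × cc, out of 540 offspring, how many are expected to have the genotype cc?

Punnett square for Cc × cc:
Offspring genotypes: 2 Cc, 2 cc
Total offspring: 4
Count with target: 2
Probability: 2/4 = 1/2
Expected count = 1/2 × 540 = 270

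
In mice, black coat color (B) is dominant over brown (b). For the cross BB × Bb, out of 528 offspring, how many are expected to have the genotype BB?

Punnett square for BB × Bb:
Offspring genotypes: 2 BB, 2 Bb
Total offspring: 4
Count with target: 2
Probability: 2/4 = 1/2
Expected count = 1/2 × 528 = 264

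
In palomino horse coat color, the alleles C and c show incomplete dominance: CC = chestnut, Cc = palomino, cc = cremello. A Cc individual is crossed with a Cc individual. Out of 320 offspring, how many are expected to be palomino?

Punnett square for Cc × Cc:
Offspring genotypes: 1 CC, 2 Cc, 1 cc
Phenotype counts: 1 chestnut, 2 palomino, 1 cremello
palomino: 2 out of 4 → fraction 1/2
Expected count = 1/2 × 320 = 160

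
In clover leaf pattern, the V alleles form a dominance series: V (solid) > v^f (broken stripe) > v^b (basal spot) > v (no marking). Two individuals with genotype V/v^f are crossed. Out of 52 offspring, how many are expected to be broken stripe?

Cross: V/v^f × V/v^f
Allele dominance: V > v^f > v^b > v
Offspring genotypes: 1 V/V, 2 V/v^f, 1 v^f/v^f
Phenotype counts: 3 solid, 1 broken stripe
broken stripe: 1 out of 4 → fraction 1/4
Expected count = 1/4 × 52 = 13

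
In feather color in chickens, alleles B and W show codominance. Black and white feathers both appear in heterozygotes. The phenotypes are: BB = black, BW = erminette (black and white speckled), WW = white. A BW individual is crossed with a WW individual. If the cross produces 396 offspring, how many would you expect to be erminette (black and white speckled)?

Punnett square for BW × WW:
Offspring genotypes: 2 BW, 2 WW
Phenotype counts: 2 erminette (black and white speckled), 2 white
erminette (black and white speckled): 2 out of 4 → fraction 1/2
Expected count = 1/2 × 396 = 198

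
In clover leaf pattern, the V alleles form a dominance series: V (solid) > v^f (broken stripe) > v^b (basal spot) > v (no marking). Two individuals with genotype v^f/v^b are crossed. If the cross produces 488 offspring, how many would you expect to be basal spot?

Cross: v^f/v^b × v^f/v^b
Allele dominance: V > v^f > v^b > v
Offspring genotypes: 1 v^f/v^f, 2 v^f/v^b, 1 v^b/v^b
Phenotype counts: 3 broken stripe, 1 basal spot
basal spot: 1 out of 4 → fraction 1/4
Expected count = 1/4 × 488 = 122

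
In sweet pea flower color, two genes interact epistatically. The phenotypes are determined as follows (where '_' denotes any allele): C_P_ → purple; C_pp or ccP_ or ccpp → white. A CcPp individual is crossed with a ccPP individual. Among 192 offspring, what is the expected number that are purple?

Cross: CcPp × ccPP — consider each gene separately:
C gene: Cc × cc → 2 Cc, 2 cc → 2 C_ : 2 cc (out of 4)
P gene: Pp × PP → 2 PP, 2 Pp → 4 P_ (out of 4)
Genotype classes (out of 4 × 4 = 16): C_P_ = 2×4 = 8; ccP_ = 2×4 = 8
Apply the phenotype rules: C_P_ (8) → purple; ccP_ (8) → white
Phenotype counts (out of 16): 8 purple, 8 white
purple: 8 out of 16 → fraction 1/2
Expected count = 1/2 × 192 = 96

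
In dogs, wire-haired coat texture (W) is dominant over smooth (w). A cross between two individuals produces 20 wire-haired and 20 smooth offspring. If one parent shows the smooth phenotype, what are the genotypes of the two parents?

Observed offspring: 20 wire-haired, 20 smooth
The observed ratio simplifies to 1:1. One parent shows smooth, so its genotype must be ww. A 1:1 offspring split requires the other parent to be heterozygous (Ww).
Parent genotypes: ww × Ww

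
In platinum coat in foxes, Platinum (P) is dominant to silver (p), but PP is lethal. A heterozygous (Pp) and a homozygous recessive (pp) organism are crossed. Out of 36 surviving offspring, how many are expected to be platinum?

Cross: Pp × pp
Punnett square offspring (before lethality): 2 Pp, 2 pp
No PP offspring are produced in this cross.
platinum: 2 out of 4 → fraction 1/2
Expected count = 1/2 × 36 = 18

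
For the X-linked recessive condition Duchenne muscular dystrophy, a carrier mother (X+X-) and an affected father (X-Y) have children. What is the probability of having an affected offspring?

Cross: X+X- × X-Y
Offspring: 1 X+X-, 1 X+Y, 1 X-X-, 1 X-Y
Probability of an affected offspring: 2/4 = 1/2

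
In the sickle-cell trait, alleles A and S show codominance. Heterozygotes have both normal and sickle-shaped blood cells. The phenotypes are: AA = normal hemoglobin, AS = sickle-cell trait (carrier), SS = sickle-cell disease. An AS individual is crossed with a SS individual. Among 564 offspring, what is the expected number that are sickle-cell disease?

Punnett square for AS × SS:
Offspring genotypes: 2 AS, 2 SS
Phenotype counts: 2 sickle-cell trait (carrier), 2 sickle-cell disease
sickle-cell disease: 2 out of 4 → fraction 1/2
Expected count = 1/2 × 564 = 282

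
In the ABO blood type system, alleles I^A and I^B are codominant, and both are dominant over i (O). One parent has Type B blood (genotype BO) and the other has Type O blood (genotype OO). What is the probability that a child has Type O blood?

Cross: BO × OO
Possible offspring genotypes: 2 BO, 2 OO
Blood type counts: 2 Type B, 2 Type O
Probability of Type O: 2/4 = 1/2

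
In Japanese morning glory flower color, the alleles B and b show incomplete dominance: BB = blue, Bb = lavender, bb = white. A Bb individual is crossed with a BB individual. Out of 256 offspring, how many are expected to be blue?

Punnett square for Bb × BB:
Offspring genotypes: 2 BB, 2 Bb
Phenotype counts: 2 blue, 2 lavender
blue: 2 out of 4 → fraction 1/2
Expected count = 1/2 × 256 = 128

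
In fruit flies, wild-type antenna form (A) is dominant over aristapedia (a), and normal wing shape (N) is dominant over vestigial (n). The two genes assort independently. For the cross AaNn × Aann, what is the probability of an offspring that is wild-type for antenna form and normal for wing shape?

Dihybrid cross AaNn × Aann — consider each gene separately:
antenna form: Aa × Aa → 1 AA, 2 Aa, 1 aa → 3 A_ : 1 aa (out of 4)
wing shape: Nn × nn → 2 Nn, 2 nn → 2 N_ : 2 nn (out of 4)
Looking for: wild-type (A_) and normal (N_)
P(wild-type) = 3/4, P(normal) = 2/4
P(both) = 3/4 × 2/4 = 6/16 = 3/8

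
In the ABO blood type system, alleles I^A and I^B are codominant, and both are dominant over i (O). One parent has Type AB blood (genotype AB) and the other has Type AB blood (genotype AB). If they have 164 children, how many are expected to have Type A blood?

Cross: AB × AB
Possible offspring genotypes: 1 AA, 2 AB, 1 BB
Blood type counts: 1 Type A, 2 Type AB, 1 Type B
Probability of Type A: 1/4
Expected count = 1/4 × 164 = 41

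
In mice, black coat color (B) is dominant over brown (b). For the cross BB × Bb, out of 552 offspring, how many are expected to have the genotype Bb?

Punnett square for BB × Bb:
Offspring genotypes: 2 BB, 2 Bb
Total offspring: 4
Count with target: 2
Probability: 2/4 = 1/2
Expected count = 1/2 × 552 = 276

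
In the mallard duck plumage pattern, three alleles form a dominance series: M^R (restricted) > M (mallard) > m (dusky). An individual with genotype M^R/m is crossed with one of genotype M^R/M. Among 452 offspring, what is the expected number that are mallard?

Cross: M^R/m × M^R/M
Allele dominance: M^R > M > m
Offspring genotypes: 1 M^R/M^R, 1 M^R/M, 1 M^R/m, 1 M/m
Phenotype counts: 3 restricted, 1 mallard
mallard: 1 out of 4 → fraction 1/4
Expected count = 1/4 × 452 = 113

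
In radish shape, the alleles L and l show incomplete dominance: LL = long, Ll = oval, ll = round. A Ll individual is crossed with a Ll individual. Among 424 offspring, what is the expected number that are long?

Punnett square for Ll × Ll:
Offspring genotypes: 1 LL, 2 Ll, 1 ll
Phenotype counts: 1 long, 2 oval, 1 round
long: 1 out of 4 → fraction 1/4
Expected count = 1/4 × 424 = 106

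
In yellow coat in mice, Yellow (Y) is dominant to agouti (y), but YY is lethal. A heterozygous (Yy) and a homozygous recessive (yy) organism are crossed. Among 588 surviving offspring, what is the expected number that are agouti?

Cross: Yy × yy
Punnett square offspring (before lethality): 2 Yy, 2 yy
No YY offspring are produced in this cross.
agouti: 2 out of 4 → fraction 1/2
Expected count = 1/2 × 588 = 294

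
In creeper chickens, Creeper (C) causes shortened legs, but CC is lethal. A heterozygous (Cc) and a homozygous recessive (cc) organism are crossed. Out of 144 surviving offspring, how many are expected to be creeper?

Cross: Cc × cc
Punnett square offspring (before lethality): 2 Cc, 2 cc
No CC offspring are produced in this cross.
creeper: 2 out of 4 → fraction 1/2
Expected count = 1/2 × 144 = 72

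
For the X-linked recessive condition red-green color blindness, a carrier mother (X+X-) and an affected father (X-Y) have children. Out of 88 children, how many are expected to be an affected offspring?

Cross: X+X- × X-Y
Offspring: 1 X+X-, 1 X+Y, 1 X-X-, 1 X-Y
Probability of an affected offspring: 2/4 = 1/2
Expected count = 1/2 × 88 = 44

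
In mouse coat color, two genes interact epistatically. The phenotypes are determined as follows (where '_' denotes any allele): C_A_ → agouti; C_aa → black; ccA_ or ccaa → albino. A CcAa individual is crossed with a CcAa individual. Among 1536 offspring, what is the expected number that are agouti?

Cross: CcAa × CcAa — consider each gene separately:
C gene: Cc × Cc → 1 CC, 2 Cc, 1 cc → 3 C_ : 1 cc (out of 4)
A gene: Aa × Aa → 1 AA, 2 Aa, 1 aa → 3 A_ : 1 aa (out of 4)
Genotype classes (out of 4 × 4 = 16): C_A_ = 3×3 = 9; C_aa = 3×1 = 3; ccA_ = 1×3 = 3; ccaa = 1×1 = 1
Apply the phenotype rules: C_A_ (9) → agouti; C_aa (3) → black; ccA_ (3) + ccaa (1) → albino
Phenotype counts (out of 16): 9 agouti, 3 black, 4 albino
agouti: 9 out of 16 → fraction 9/16
Expected count = 9/16 × 1536 = 864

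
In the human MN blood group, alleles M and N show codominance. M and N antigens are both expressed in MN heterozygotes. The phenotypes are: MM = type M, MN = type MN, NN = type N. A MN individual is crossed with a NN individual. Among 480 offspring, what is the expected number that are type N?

Punnett square for MN × NN:
Offspring genotypes: 2 MN, 2 NN
Phenotype counts: 2 type MN, 2 type N
type N: 2 out of 4 → fraction 1/2
Expected count = 1/2 × 480 = 240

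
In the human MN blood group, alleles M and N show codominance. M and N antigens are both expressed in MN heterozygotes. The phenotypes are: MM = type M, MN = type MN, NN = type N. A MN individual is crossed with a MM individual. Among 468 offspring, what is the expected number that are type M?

Punnett square for MN × MM:
Offspring genotypes: 2 MM, 2 MN
Phenotype counts: 2 type M, 2 type MN
type M: 2 out of 4 → fraction 1/2
Expected count = 1/2 × 468 = 234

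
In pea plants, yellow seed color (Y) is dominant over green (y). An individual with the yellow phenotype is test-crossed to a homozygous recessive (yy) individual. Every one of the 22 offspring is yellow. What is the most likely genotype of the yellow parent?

Test cross: ? × yy
All offspring are yellow.
If the unknown parent were heterozygous (Yy), about half of 22 offspring would be green; none are. The unknown parent is most likely homozygous dominant (YY).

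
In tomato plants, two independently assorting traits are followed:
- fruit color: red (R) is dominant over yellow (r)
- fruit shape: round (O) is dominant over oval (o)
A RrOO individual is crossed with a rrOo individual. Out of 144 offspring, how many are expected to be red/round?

Dihybrid cross RrOO × rrOo — consider each gene separately:
fruit color: Rr × rr → 2 Rr, 2 rr → 2 R_ : 2 rr (out of 4)
fruit shape: OO × Oo → 2 OO, 2 Oo → 4 O_ (out of 4)
Combine (counts out of 4 × 4 = 16): red/round (R_O_) = 2×4 = 8; yellow/round (rrO_) = 2×4 = 8
Phenotype counts (out of 16): 8 red/round, 8 yellow/round
red/round: 8 out of 16 → fraction 1/2
Expected count = 1/2 × 144 = 72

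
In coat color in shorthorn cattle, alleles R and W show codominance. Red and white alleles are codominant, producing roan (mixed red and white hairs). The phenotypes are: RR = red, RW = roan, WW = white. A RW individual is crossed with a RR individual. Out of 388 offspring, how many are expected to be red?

Punnett square for RW × RR:
Offspring genotypes: 2 RR, 2 RW
Phenotype counts: 2 red, 2 roan
red: 2 out of 4 → fraction 1/2
Expected count = 1/2 × 388 = 194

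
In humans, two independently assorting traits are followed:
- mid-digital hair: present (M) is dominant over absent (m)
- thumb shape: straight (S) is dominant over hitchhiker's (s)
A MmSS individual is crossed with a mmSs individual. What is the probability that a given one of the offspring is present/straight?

Dihybrid cross MmSS × mmSs — consider each gene separately:
mid-digital hair: Mm × mm → 2 Mm, 2 mm → 2 M_ : 2 mm (out of 4)
thumb shape: SS × Ss → 2 SS, 2 Ss → 4 S_ (out of 4)
Combine (counts out of 4 × 4 = 16): present/straight (M_S_) = 2×4 = 8; absent/straight (mmS_) = 2×4 = 8
Phenotype counts (out of 16): 8 present/straight, 8 absent/straight
present/straight: 8 out of 16
Probability: 8/16 = 1/2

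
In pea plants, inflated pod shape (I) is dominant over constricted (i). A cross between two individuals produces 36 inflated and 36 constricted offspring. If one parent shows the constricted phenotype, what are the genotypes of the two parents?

Observed offspring: 36 inflated, 36 constricted
The observed ratio simplifies to 1:1. One parent shows constricted, so its genotype must be ii. A 1:1 offspring split requires the other parent to be heterozygous (Ii).
Parent genotypes: ii × Ii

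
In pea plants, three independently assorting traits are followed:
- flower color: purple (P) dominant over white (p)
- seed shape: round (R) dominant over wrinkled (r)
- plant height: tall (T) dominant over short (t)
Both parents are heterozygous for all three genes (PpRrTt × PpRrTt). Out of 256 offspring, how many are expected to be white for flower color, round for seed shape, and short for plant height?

Trihybrid cross: PpRrTt × PpRrTt
Each trait segregates independently with a 3:1 phenotypic ratio, so each gene contributes 3/4 (dominant) or 1/4 (recessive).
Target: white (flower color), round (seed shape), short (plant height)
Probability = product of independent per-trait probabilities
= 1/4 × 3/4 × 1/4 = 3/64
Expected count = 3/64 × 256 = 12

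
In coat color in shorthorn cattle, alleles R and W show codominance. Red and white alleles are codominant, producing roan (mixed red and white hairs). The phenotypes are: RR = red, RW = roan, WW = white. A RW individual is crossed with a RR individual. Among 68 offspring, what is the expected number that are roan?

Punnett square for RW × RR:
Offspring genotypes: 2 RR, 2 RW
Phenotype counts: 2 red, 2 roan
roan: 2 out of 4 → fraction 1/2
Expected count = 1/2 × 68 = 34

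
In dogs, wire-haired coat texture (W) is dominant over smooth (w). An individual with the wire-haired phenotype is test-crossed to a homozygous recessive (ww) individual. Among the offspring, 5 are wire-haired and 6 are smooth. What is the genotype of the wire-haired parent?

Test cross: ? × ww
Offspring: 5 wire-haired, 6 smooth — approximately 1:1.
A 1:1 ratio in a test cross indicates the unknown parent is heterozygous (Ww).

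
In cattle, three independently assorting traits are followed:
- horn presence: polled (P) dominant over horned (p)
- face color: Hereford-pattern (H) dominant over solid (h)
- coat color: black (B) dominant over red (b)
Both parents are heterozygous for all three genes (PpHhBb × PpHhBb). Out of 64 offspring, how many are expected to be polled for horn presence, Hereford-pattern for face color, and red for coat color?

Trihybrid cross: PpHhBb × PpHhBb
Each trait segregates independently with a 3:1 phenotypic ratio, so each gene contributes 3/4 (dominant) or 1/4 (recessive).
Target: polled (horn presence), Hereford-pattern (face color), red (coat color)
Probability = product of independent per-trait probabilities
= 3/4 × 3/4 × 1/4 = 9/64
Expected count = 9/64 × 64 = 9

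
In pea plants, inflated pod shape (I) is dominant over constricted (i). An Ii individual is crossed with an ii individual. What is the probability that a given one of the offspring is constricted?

Punnett square for Ii × ii:
Offspring genotypes: 2 Ii, 2 ii
inflated: 2, constricted: 2
constricted: 2 out of 4
Probability: 2/4 = 1/2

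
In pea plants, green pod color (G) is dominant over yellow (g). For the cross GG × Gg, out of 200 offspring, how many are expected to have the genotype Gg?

Punnett square for GG × Gg:
Offspring genotypes: 2 GG, 2 Gg
Total offspring: 4
Count with target: 2
Probability: 2/4 = 1/2
Expected count = 1/2 × 200 = 100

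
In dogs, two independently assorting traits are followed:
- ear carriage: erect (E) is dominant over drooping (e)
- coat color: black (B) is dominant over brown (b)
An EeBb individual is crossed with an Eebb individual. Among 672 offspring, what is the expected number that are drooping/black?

Dihybrid cross EeBb × Eebb — consider each gene separately:
ear carriage: Ee × Ee → 1 EE, 2 Ee, 1 ee → 3 E_ : 1 ee (out of 4)
coat color: Bb × bb → 2 Bb, 2 bb → 2 B_ : 2 bb (out of 4)
Combine (counts out of 4 × 4 = 16): erect/black (E_B_) = 3×2 = 6; erect/brown (E_bb) = 3×2 = 6; drooping/black (eeB_) = 1×2 = 2; drooping/brown (eebb) = 1×2 = 2
Phenotype counts (out of 16): 6 erect/black, 6 erect/brown, 2 drooping/black, 2 drooping/brown
drooping/black: 2 out of 16 → fraction 1/8
Expected count = 1/8 × 672 = 84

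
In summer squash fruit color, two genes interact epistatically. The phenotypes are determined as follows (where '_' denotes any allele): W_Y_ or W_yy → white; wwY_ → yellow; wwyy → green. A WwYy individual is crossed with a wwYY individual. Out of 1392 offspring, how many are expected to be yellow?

Cross: WwYy × wwYY — consider each gene separately:
W gene: Ww × ww → 2 Ww, 2 ww → 2 W_ : 2 ww (out of 4)
Y gene: Yy × YY → 2 YY, 2 Yy → 4 Y_ (out of 4)
Genotype classes (out of 4 × 4 = 16): W_Y_ = 2×4 = 8; wwY_ = 2×4 = 8
Apply the phenotype rules: W_Y_ (8) → white; wwY_ (8) → yellow
Phenotype counts (out of 16): 8 white, 8 yellow
yellow: 8 out of 16 → fraction 1/2
Expected count = 1/2 × 1392 = 696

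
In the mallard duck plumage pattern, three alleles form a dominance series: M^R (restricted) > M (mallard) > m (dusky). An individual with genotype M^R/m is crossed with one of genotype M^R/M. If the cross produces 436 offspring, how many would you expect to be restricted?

Cross: M^R/m × M^R/M
Allele dominance: M^R > M > m
Offspring genotypes: 1 M^R/M^R, 1 M^R/M, 1 M^R/m, 1 M/m
Phenotype counts: 3 restricted, 1 mallard
restricted: 3 out of 4 → fraction 3/4
Expected count = 3/4 × 436 = 327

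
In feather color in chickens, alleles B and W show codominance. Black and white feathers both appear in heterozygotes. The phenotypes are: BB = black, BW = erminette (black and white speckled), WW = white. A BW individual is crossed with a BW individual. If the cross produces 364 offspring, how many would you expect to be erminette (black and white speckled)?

Punnett square for BW × BW:
Offspring genotypes: 1 BB, 2 BW, 1 WW
Phenotype counts: 1 black, 2 erminette (black and white speckled), 1 white
erminette (black and white speckled): 2 out of 4 → fraction 1/2
Expected count = 1/2 × 364 = 182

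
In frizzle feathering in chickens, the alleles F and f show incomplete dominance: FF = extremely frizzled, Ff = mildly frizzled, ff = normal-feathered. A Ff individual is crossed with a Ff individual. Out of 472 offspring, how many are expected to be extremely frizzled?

Punnett square for Ff × Ff:
Offspring genotypes: 1 FF, 2 Ff, 1 ff
Phenotype counts: 1 extremely frizzled, 2 mildly frizzled, 1 normal-feathered
extremely frizzled: 1 out of 4 → fraction 1/4
Expected count = 1/4 × 472 = 118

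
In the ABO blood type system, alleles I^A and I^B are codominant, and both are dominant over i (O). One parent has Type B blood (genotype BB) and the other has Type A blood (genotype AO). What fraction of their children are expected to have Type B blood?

Cross: BB × AO
Possible offspring genotypes: 2 AB, 2 BO
Blood type counts: 2 Type AB, 2 Type B
Probability of Type B: 2/4 = 1/2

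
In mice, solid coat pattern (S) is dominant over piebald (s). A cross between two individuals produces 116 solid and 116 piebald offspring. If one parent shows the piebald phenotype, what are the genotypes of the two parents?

Observed offspring: 116 solid, 116 piebald
The observed ratio simplifies to 1:1. One parent shows piebald, so its genotype must be ss. A 1:1 offspring split requires the other parent to be heterozygous (Ss).
Parent genotypes: ss × Ss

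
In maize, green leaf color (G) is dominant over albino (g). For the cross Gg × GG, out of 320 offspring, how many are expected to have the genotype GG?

Punnett square for Gg × GG:
Offspring genotypes: 2 GG, 2 Gg
Total offspring: 4
Count with target: 2
Probability: 2/4 = 1/2
Expected count = 1/2 × 320 = 160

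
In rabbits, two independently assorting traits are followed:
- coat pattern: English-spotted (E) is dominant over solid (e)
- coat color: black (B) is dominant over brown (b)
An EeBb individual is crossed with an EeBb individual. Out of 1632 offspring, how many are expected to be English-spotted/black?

Dihybrid cross EeBb × EeBb — consider each gene separately:
coat pattern: Ee × Ee → 1 EE, 2 Ee, 1 ee → 3 E_ : 1 ee (out of 4)
coat color: Bb × Bb → 1 BB, 2 Bb, 1 bb → 3 B_ : 1 bb (out of 4)
Combine (counts out of 4 × 4 = 16): English-spotted/black (E_B_) = 3×3 = 9; English-spotted/brown (E_bb) = 3×1 = 3; solid/black (eeB_) = 1×3 = 3; solid/brown (eebb) = 1×1 = 1
Phenotype counts (out of 16): 9 English-spotted/black, 3 English-spotted/brown, 3 solid/black, 1 solid/brown
English-spotted/black: 9 out of 16 → fraction 9/16
Expected count = 9/16 × 1632 = 918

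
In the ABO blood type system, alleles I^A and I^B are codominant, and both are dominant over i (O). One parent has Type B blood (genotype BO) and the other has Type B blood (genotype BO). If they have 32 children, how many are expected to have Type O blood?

Cross: BO × BO
Possible offspring genotypes: 1 BB, 2 BO, 1 OO
Blood type counts: 3 Type B, 1 Type O
Probability of Type O: 1/4
Expected count = 1/4 × 32 = 8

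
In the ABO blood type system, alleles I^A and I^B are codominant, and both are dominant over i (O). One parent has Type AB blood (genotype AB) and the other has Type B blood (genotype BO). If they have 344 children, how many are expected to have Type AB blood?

Cross: AB × BO
Possible offspring genotypes: 1 AB, 1 AO, 1 BB, 1 BO
Blood type counts: 1 Type AB, 1 Type A, 2 Type B
Probability of Type AB: 1/4
Expected count = 1/4 × 344 = 86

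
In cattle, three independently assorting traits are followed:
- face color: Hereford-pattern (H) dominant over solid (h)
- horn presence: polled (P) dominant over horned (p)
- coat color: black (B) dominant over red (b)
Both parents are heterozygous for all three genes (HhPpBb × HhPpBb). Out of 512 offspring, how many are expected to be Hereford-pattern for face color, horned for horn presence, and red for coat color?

Trihybrid cross: HhPpBb × HhPpBb
Each trait segregates independently with a 3:1 phenotypic ratio, so each gene contributes 3/4 (dominant) or 1/4 (recessive).
Target: Hereford-pattern (face color), horned (horn presence), red (coat color)
Probability = product of independent per-trait probabilities
= 3/4 × 1/4 × 1/4 = 3/64
Expected count = 3/64 × 512 = 24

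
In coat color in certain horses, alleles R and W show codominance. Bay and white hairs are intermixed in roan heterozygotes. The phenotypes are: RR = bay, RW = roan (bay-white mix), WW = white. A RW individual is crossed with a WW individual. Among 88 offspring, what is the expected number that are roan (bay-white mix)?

Punnett square for RW × WW:
Offspring genotypes: 2 RW, 2 WW
Phenotype counts: 2 roan (bay-white mix), 2 white
roan (bay-white mix): 2 out of 4 → fraction 1/2
Expected count = 1/2 × 88 = 44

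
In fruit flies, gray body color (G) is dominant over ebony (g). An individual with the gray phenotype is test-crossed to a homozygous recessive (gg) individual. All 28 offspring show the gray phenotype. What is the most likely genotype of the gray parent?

Test cross: ? × gg
All offspring are gray.
If the unknown parent were heterozygous (Gg), about half of 28 offspring would be ebony; none are. The unknown parent is most likely homozygous dominant (GG).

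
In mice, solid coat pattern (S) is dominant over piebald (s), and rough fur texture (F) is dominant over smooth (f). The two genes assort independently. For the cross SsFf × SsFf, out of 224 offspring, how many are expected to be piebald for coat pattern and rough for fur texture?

Dihybrid cross SsFf × SsFf — consider each gene separately:
coat pattern: Ss × Ss → 1 SS, 2 Ss, 1 ss → 3 S_ : 1 ss (out of 4)
fur texture: Ff × Ff → 1 FF, 2 Ff, 1 ff → 3 F_ : 1 ff (out of 4)
Looking for: piebald (ss) and rough (F_)
P(piebald) = 1/4, P(rough) = 3/4
P(both) = 1/4 × 3/4 = 3/16
Expected count = 3/16 × 224 = 42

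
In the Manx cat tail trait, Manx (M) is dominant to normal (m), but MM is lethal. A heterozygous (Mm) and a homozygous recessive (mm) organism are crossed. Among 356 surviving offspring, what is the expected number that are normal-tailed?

Cross: Mm × mm
Punnett square offspring (before lethality): 2 Mm, 2 mm
No MM offspring are produced in this cross.
normal-tailed: 2 out of 4 → fraction 1/2
Expected count = 1/2 × 356 = 178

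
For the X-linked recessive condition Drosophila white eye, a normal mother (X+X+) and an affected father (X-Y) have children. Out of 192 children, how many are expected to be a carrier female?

Cross: X+X+ × X-Y
Offspring: 2 X+X-, 2 X+Y
Probability of a carrier female: 2/4 = 1/2
Expected count = 1/2 × 192 = 96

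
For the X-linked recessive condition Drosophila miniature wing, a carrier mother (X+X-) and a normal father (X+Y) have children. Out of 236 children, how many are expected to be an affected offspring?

Cross: X+X- × X+Y
Offspring: 1 X+X+, 1 X+Y, 1 X+X-, 1 X-Y
Probability of an affected offspring: 1/4
Expected count = 1/4 × 236 = 59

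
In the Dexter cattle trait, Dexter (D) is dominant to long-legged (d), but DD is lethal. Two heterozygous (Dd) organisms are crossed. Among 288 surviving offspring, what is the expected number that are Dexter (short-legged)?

Cross: Dd × Dd
Punnett square offspring (before lethality): 1 DD, 2 Dd, 1 dd
The DD genotype is lethal (embryos die); surviving offspring: 2 Dd, 1 dd
Dexter (short-legged): 2 out of 3 → fraction 2/3
Expected count = 2/3 × 288 = 192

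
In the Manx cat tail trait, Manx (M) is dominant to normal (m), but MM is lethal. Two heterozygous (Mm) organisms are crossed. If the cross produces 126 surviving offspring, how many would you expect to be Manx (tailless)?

Cross: Mm × Mm
Punnett square offspring (before lethality): 1 MM, 2 Mm, 1 mm
The MM genotype is lethal (embryos die); surviving offspring: 2 Mm, 1 mm
Manx (tailless): 2 out of 3 → fraction 2/3
Expected count = 2/3 × 126 = 84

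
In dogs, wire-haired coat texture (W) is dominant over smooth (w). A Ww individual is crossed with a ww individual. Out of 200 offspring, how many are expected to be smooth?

Punnett square for Ww × ww:
Offspring genotypes: 2 Ww, 2 ww
wire-haired: 2, smooth: 2
smooth: 2 out of 4 → fraction 1/2
Expected count = 1/2 × 200 = 100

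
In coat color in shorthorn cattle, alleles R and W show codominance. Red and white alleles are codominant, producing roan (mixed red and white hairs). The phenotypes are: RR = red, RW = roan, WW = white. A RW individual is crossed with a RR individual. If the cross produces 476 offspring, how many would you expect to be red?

Punnett square for RW × RR:
Offspring genotypes: 2 RR, 2 RW
Phenotype counts: 2 red, 2 roan
red: 2 out of 4 → fraction 1/2
Expected count = 1/2 × 476 = 238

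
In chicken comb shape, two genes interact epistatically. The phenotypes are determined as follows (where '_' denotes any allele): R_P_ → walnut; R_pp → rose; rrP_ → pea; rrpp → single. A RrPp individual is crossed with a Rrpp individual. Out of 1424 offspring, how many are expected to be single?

Cross: RrPp × Rrpp — consider each gene separately:
R gene: Rr × Rr → 1 RR, 2 Rr, 1 rr → 3 R_ : 1 rr (out of 4)
P gene: Pp × pp → 2 Pp, 2 pp → 2 P_ : 2 pp (out of 4)
Genotype classes (out of 4 × 4 = 16): R_P_ = 3×2 = 6; R_pp = 3×2 = 6; rrP_ = 1×2 = 2; rrpp = 1×2 = 2
Apply the phenotype rules: R_P_ (6) → walnut; R_pp (6) → rose; rrP_ (2) → pea; rrpp (2) → single
Phenotype counts (out of 16): 6 walnut, 6 rose, 2 pea, 2 single
single: 2 out of 16 → fraction 1/8
Expected count = 1/8 × 1424 = 178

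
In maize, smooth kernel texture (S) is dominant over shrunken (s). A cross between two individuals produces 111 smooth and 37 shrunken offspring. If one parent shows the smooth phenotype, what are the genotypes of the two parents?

Observed offspring: 111 smooth, 37 shrunken
The observed ratio simplifies to 3:1. Shrunken (ss) offspring appear, so each parent must contribute one s allele. The parent stated to show smooth carries S, so it is Ss. The other parent is then either Ss or ss: Ss × ss would give a 1:1 split, whereas Ss × Ss gives 3:1 — matching the data. So both parents are heterozygous (Ss × Ss).
Parent genotypes: Ss × Ss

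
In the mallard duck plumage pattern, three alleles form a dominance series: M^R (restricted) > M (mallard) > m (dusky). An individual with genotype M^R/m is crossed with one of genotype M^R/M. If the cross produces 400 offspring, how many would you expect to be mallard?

Cross: M^R/m × M^R/M
Allele dominance: M^R > M > m
Offspring genotypes: 1 M^R/M^R, 1 M^R/M, 1 M^R/m, 1 M/m
Phenotype counts: 3 restricted, 1 mallard
mallard: 1 out of 4 → fraction 1/4
Expected count = 1/4 × 400 = 100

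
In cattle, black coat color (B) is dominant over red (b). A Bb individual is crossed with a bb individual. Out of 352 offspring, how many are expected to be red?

Punnett square for Bb × bb:
Offspring genotypes: 2 Bb, 2 bb
black: 2, red: 2
red: 2 out of 4 → fraction 1/2
Expected count = 1/2 × 352 = 176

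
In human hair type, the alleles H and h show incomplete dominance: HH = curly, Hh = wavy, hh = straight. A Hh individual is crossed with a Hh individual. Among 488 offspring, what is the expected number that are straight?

Punnett square for Hh × Hh:
Offspring genotypes: 1 HH, 2 Hh, 1 hh
Phenotype counts: 1 curly, 2 wavy, 1 straight
straight: 1 out of 4 → fraction 1/4
Expected count = 1/4 × 488 = 122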